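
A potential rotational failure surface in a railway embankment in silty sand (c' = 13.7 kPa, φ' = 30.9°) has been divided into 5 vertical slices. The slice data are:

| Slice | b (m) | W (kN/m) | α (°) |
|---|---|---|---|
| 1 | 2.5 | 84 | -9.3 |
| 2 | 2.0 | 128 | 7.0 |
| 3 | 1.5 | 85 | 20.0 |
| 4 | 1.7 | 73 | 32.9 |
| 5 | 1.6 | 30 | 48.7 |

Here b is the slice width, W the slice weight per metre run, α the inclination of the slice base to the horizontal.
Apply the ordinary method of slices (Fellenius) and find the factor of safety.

FS = 3.94

Ordinary method of slices: FS = Σ[c'·Δl_i + (W_i cosα_i)·tanφ'] / Σ W_i sinα_i, with Δl_i = b_i / cosα_i.
Slice 1: Δl = 2.5/cos(-9.3°) = 2.533 m; N'_1 = 84·cos(-9.3°) = 82.9; c'Δl = 34.71; W sinα = -13.6
Slice 2: Δl = 2.0/cos7.0° = 2.015 m; N'_2 = 128·cos7.0° = 127.0; c'Δl = 27.61; W sinα = 15.6
Slice 3: Δl = 1.5/cos20.0° = 1.596 m; N'_3 = 85·cos20.0° = 79.9; c'Δl = 21.87; W sinα = 29.1
Slice 4: Δl = 1.7/cos32.9° = 2.025 m; N'_4 = 73·cos32.9° = 61.3; c'Δl = 27.74; W sinα = 39.7
Slice 5: Δl = 1.6/cos48.7° = 2.424 m; N'_5 = 30·cos48.7° = 19.8; c'Δl = 33.21; W sinα = 22.5
Σc'Δl = 145.1 kN/m; ΣN' = 370.9 kN/m; ΣW sinα = 93.3 kN/m
Resisting = 145.1 + 370.9·tan30.9° = 145.1 + 222.0 = 367.1 kN/m
FS = 367.1 / 93.3 = 3.935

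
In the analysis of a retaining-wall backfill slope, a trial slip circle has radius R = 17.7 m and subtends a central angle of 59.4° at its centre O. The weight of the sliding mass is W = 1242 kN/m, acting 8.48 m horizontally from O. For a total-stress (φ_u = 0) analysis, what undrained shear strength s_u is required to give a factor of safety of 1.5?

FS = s_u·L_a·R / (W·d), so s_u = FS·W·d / (L_a·R).
Arc length L_a = R·θ = 17.7·(59.4°·π/180) = 17.7·1.0367 = 18.35 m
s_u = 1.5·1242·8.48 / (18.35·17.7) = 15798.2 / 324.80 = 48.64 kPa

s_u = 48.6 kPa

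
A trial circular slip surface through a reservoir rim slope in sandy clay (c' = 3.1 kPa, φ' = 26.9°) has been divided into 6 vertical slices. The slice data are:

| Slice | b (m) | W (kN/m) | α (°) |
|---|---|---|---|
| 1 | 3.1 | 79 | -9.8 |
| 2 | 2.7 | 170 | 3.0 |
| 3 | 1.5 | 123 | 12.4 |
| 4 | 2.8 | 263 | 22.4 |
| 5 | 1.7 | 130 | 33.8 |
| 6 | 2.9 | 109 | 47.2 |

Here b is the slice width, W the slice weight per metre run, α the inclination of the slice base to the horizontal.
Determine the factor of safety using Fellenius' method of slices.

FS = 1.66

Ordinary method of slices: FS = Σ[c'·Δl_i + (W_i cosα_i)·tanφ'] / Σ W_i sinα_i, with Δl_i = b_i / cosα_i.
Slice 1: Δl = 3.1/cos(-9.8°) = 3.146 m; N'_1 = 79·cos(-9.8°) = 77.8; c'Δl = 9.75; W sinα = -13.4
Slice 2: Δl = 2.7/cos3.0° = 2.704 m; N'_2 = 170·cos3.0° = 169.8; c'Δl = 8.38; W sinα = 8.9
Slice 3: Δl = 1.5/cos12.4° = 1.536 m; N'_3 = 123·cos12.4° = 120.1; c'Δl = 4.76; W sinα = 26.4
Slice 4: Δl = 2.8/cos22.4° = 3.029 m; N'_4 = 263·cos22.4° = 243.2; c'Δl = 9.39; W sinα = 100.2
Slice 5: Δl = 1.7/cos33.8° = 2.046 m; N'_5 = 130·cos33.8° = 108.0; c'Δl = 6.34; W sinα = 72.3
Slice 6: Δl = 2.9/cos47.2° = 4.268 m; N'_6 = 109·cos47.2° = 74.1; c'Δl = 13.23; W sinα = 80.0
Σc'Δl = 51.9 kN/m; ΣN' = 793.0 kN/m; ΣW sinα = 274.4 kN/m
Resisting = 51.9 + 793.0·tan26.9° = 51.9 + 402.3 = 454.2 kN/m
FS = 454.2 / 274.4 = 1.655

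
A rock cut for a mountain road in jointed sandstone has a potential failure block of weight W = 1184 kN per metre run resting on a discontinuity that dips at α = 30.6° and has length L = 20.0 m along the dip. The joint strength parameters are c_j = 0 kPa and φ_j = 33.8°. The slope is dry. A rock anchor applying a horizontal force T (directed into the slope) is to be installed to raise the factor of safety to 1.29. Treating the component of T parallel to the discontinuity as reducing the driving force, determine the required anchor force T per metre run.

T = 66 kN/m

Resolving forces along and normal to the sliding plane, with the horizontal anchor force T adding T·sinα to the effective normal force and T·cosα acting up the plane against the driving force:
FS = [c_jL + (W cosα + T sinα) tanφ_j] / [W sinα − T cosα]
Without the anchor: N' = 1019.1 kN/m, driving T_d = 602.7 kN/m, resisting R = 0·20.0 + 1019.1·tan33.8° = 682.2 kN/m, FS = 1.13.
Setting FS = 1.29 and solving for T:
1.29·(602.7 − T cos30.6°) = 682.2 + T sin30.6°·tan33.8°
T·(sin30.6°·tan33.8° + 1.29·cos30.6°) = 1.29·602.7 − 682.2
T·(0.5090·0.6694 + 1.29·0.8607) = 777.5 − 682.2 = 95.2
T·1.4511 = 95.2
T = 65.6 kN/m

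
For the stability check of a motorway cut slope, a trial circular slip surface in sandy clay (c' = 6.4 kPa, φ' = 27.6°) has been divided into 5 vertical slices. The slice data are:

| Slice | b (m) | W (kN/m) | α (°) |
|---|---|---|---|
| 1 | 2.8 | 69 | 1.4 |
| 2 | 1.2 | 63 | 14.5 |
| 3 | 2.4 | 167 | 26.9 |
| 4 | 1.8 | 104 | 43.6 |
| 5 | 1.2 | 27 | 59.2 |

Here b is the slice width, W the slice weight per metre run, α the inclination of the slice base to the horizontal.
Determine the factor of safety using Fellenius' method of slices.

Ordinary method of slices: FS = Σ[c'·Δl_i + (W_i cosα_i)·tanφ'] / Σ W_i sinα_i, with Δl_i = b_i / cosα_i.
Slice 1: Δl = 2.8/cos1.4° = 2.801 m; N'_1 = 69·cos1.4° = 69.0; c'Δl = 17.93; W sinα = 1.7
Slice 2: Δl = 1.2/cos14.5° = 1.239 m; N'_2 = 63·cos14.5° = 61.0; c'Δl = 7.93; W sinα = 15.8
Slice 3: Δl = 2.4/cos26.9° = 2.691 m; N'_3 = 167·cos26.9° = 148.9; c'Δl = 17.22; W sinα = 75.6
Slice 4: Δl = 1.8/cos43.6° = 2.486 m; N'_4 = 104·cos43.6° = 75.3; c'Δl = 15.91; W sinα = 71.7
Slice 5: Δl = 1.2/cos59.2° = 2.344 m; N'_5 = 27·cos59.2° = 13.8; c'Δl = 15.00; W sinα = 23.2
Σc'Δl = 74.0 kN/m; ΣN' = 368.0 kN/m; ΣW sinα = 187.9 kN/m
Resisting = 74.0 + 368.0·tan27.6° = 74.0 + 192.4 = 266.4 kN/m
FS = 266.4 / 187.9 = 1.418

FS = 1.42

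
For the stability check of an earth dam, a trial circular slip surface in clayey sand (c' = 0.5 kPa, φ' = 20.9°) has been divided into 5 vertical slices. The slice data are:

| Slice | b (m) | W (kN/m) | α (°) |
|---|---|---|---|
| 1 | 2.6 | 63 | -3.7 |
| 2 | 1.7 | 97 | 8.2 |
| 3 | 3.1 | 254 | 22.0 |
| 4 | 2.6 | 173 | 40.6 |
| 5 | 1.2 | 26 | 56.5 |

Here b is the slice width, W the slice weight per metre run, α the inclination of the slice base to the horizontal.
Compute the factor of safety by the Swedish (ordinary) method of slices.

Ordinary method of slices: FS = Σ[c'·Δl_i + (W_i cosα_i)·tanφ'] / Σ W_i sinα_i, with Δl_i = b_i / cosα_i.
Slice 1: Δl = 2.6/cos(-3.7°) = 2.605 m; N'_1 = 63·cos(-3.7°) = 62.9; c'Δl = 1.30; W sinα = -4.1
Slice 2: Δl = 1.7/cos8.2° = 1.718 m; N'_2 = 97·cos8.2° = 96.0; c'Δl = 0.86; W sinα = 13.8
Slice 3: Δl = 3.1/cos22.0° = 3.343 m; N'_3 = 254·cos22.0° = 235.5; c'Δl = 1.67; W sinα = 95.2
Slice 4: Δl = 2.6/cos40.6° = 3.424 m; N'_4 = 173·cos40.6° = 131.4; c'Δl = 1.71; W sinα = 112.6
Slice 5: Δl = 1.2/cos56.5° = 2.174 m; N'_5 = 26·cos56.5° = 14.4; c'Δl = 1.09; W sinα = 21.7
Σc'Δl = 6.6 kN/m; ΣN' = 540.1 kN/m; ΣW sinα = 239.2 kN/m
Resisting = 6.6 + 540.1·tan20.9° = 6.6 + 206.2 = 212.9 kN/m
FS = 212.9 / 239.2 = 0.890

FS = 0.89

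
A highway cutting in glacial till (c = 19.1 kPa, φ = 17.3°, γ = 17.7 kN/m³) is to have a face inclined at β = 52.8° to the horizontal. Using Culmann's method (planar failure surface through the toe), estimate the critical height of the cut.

Culmann's analysis gives the critical failure plane at α_cr = (β + φ)/2 = (52.8 + 17.3)/2 = 35.0°, and the critical height
H_c = (4c/γ) · sinβ cosφ / [1 − cos(β − φ)]
    = (4·19.1/17.7) · sin52.8°·cos17.3° / [1 − cos(35.5°)]
    = 4.316 · 0.7965·0.9548 / [1 − 0.8141]
    = 4.316 · 0.7605 / 0.1859
    = 17.66 m

H_c = 17.66 m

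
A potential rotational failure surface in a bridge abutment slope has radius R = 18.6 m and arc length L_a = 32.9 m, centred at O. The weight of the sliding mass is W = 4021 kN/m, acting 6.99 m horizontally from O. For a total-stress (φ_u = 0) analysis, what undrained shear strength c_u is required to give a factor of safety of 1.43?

c_u = 65.7 kPa

FS = c_u·L_a·R / (W·d), so c_u = FS·W·d / (L_a·R).
c_u = 1.43·4021·6.99 / (32.90·18.6) = 40192.7 / 611.94 = 65.68 kPa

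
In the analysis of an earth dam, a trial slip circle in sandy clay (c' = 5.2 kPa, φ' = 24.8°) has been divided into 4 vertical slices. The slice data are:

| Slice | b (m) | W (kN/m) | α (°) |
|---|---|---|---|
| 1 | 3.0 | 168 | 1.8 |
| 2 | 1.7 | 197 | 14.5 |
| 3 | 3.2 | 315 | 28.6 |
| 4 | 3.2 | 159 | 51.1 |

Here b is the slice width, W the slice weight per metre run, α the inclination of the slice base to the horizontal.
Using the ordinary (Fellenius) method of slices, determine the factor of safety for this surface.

FS = 1.25

Ordinary method of slices: FS = Σ[c'·Δl_i + (W_i cosα_i)·tanφ'] / Σ W_i sinα_i, with Δl_i = b_i / cosα_i.
Slice 1: Δl = 3.0/cos1.8° = 3.001 m; N'_1 = 168·cos1.8° = 167.9; c'Δl = 15.61; W sinα = 5.3
Slice 2: Δl = 1.7/cos14.5° = 1.756 m; N'_2 = 197·cos14.5° = 190.7; c'Δl = 9.13; W sinα = 49.3
Slice 3: Δl = 3.2/cos28.6° = 3.645 m; N'_3 = 315·cos28.6° = 276.6; c'Δl = 18.95; W sinα = 150.8
Slice 4: Δl = 3.2/cos51.1° = 5.096 m; N'_4 = 159·cos51.1° = 99.8; c'Δl = 26.50; W sinα = 123.7
Σc'Δl = 70.2 kN/m; ΣN' = 735.1 kN/m; ΣW sinα = 329.1 kN/m
Resisting = 70.2 + 735.1·tan24.8° = 70.2 + 339.6 = 409.8 kN/m
FS = 409.8 / 329.1 = 1.245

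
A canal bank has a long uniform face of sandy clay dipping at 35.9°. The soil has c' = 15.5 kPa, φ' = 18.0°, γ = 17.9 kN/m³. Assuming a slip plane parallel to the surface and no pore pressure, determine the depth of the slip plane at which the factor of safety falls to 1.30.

Setting FS = 1.30 in FS = [c' + γz cos²β tanφ'] / [γz sinβ cosβ] and solving for z:
z = c' / [γ cosβ (FS·sinβ − cosβ·tanφ')]
  = 15.5 / [17.9·cos35.9°·(1.30·sin35.9° − cos35.9°·tan18.0°)]
  = 15.5 / [17.9·0.8100·(1.30·0.5864 − 0.8100·0.3249)]
  = 15.5 / 7.2366 = 2.142 m

z = 2.14 m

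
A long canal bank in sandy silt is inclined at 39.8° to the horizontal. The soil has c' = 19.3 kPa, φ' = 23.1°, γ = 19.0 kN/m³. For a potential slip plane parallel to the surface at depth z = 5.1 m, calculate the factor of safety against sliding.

For an infinite slope with a slip plane parallel to the surface (no pore pressure): FS = [c' + γz cos²β tanφ'] / [γz sinβ cosβ].
γz = 19.0·5.1 = 96.90 kN/m²
Numerator = 19.3 + 96.90·cos²39.8°·tan23.1° = 19.3 + 96.90·0.5903·0.4265 = 43.696 kPa
Denominator = 96.90·sin39.8°·cos39.8° = 96.90·0.6401·0.7683 = 47.654 kPa
FS = 43.696 / 47.654 = 0.917

FS = 0.92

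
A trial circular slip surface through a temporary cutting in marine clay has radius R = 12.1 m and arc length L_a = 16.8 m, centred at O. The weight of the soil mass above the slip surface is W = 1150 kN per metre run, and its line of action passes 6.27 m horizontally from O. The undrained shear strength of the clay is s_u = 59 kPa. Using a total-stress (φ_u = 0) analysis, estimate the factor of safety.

Taking moments about the centre O, the resisting moment is provided by the undrained shear strength acting along the arc:
M_R = s_u·L_a·R = 59·16.80·12.1 = 11993.5 kN·m/m
M_D = W·d = 1150·6.27 = 7210.5 kN·m/m
FS = M_R / M_D = 11993.5 / 7210.5 = 1.663

FS = 1.66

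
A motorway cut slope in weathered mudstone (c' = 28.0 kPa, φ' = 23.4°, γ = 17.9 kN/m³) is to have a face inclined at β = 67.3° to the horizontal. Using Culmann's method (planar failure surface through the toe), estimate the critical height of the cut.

H_c = 18.96 m

Culmann's analysis gives the critical failure plane at α_cr = (β + φ')/2 = (67.3 + 23.4)/2 = 45.3°, and the critical height
H_c = (4c'/γ) · sinβ cosφ' / [1 − cos(β − φ')]
    = (4·28.0/17.9) · sin67.3°·cos23.4° / [1 − cos(43.9°)]
    = 6.257 · 0.9225·0.9178 / [1 − 0.7206]
    = 6.257 · 0.8467 / 0.2794
    = 18.96 m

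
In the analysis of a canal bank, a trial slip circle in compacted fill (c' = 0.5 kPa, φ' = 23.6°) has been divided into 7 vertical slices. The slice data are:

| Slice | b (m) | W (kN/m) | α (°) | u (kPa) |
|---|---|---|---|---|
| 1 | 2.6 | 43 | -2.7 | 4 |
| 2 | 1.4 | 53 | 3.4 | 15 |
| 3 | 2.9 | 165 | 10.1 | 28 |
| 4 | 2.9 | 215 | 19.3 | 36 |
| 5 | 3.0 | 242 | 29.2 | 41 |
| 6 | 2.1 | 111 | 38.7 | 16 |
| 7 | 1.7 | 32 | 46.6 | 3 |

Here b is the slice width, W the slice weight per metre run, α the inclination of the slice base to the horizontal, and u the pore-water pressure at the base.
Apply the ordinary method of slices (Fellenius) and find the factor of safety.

FS = 0.54

Ordinary method of slices: FS = Σ[c'·Δl_i + (W_i cosα_i − u_i·Δl_i)·tanφ'] / Σ W_i sinα_i, with Δl_i = b_i / cosα_i.
Slice 1: Δl = 2.6/cos(-2.7°) = 2.603 m; N'_1 = 43·cos(-2.7°) − 4·2.603 = 32.5; c'Δl = 1.30; W sinα = -2.0
Slice 2: Δl = 1.4/cos3.4° = 1.402 m; N'_2 = 53·cos3.4° − 15·1.402 = 31.9; c'Δl = 0.70; W sinα = 3.1
Slice 3: Δl = 2.9/cos10.1° = 2.946 m; N'_3 = 165·cos10.1° − 28·2.946 = 80.0; c'Δl = 1.47; W sinα = 28.9
Slice 4: Δl = 2.9/cos19.3° = 3.073 m; N'_4 = 215·cos19.3° − 36·3.073 = 92.3; c'Δl = 1.54; W sinα = 71.1
Slice 5: Δl = 3.0/cos29.2° = 3.437 m; N'_5 = 242·cos29.2° − 41·3.437 = 70.3; c'Δl = 1.72; W sinα = 118.1
Slice 6: Δl = 2.1/cos38.7° = 2.691 m; N'_6 = 111·cos38.7° − 16·2.691 = 43.6; c'Δl = 1.35; W sinα = 69.4
Slice 7: Δl = 1.7/cos46.6° = 2.474 m; N'_7 = 32·cos46.6° − 3·2.474 = 14.6; c'Δl = 1.24; W sinα = 23.3
Σc'Δl = 9.3 kN/m; ΣN' = 365.2 kN/m; ΣW sinα = 311.8 kN/m
Resisting = 9.3 + 365.2·tan23.6° = 9.3 + 159.5 = 168.8 kN/m
FS = 168.8 / 311.8 = 0.541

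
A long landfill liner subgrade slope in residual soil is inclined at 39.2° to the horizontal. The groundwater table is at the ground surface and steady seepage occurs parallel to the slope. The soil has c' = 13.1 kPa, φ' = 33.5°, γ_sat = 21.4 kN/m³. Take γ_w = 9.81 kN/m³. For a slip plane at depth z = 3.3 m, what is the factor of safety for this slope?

With seepage parallel to the slope and the water table at the surface, the effective normal stress on the slip plane uses the buoyant unit weight γ' = γ_sat − γ_w while the driving shear stress uses γ_sat:
FS = [c' + γ' z cos²β tanφ'] / [γ_sat z sinβ cosβ]
γ' = 21.4 − 9.81 = 11.59 kN/m³
Numerator = 13.1 + 11.59·3.3·cos²39.2°·tan33.5° = 13.1 + 11.59·3.3·0.6005·0.6619 = 28.303 kPa
Denominator = 21.4·3.3·sin39.2°·cos39.2° = 21.4·3.3·0.6320·0.7749 = 34.589 kPa
FS = 28.303 / 34.589 = 0.818

FS = 0.82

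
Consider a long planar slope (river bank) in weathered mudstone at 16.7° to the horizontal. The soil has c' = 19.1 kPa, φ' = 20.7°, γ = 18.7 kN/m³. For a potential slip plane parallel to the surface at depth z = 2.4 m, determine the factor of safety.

For an infinite slope with a slip plane parallel to the surface (no pore pressure): FS = [c' + γz cos²β tanφ'] / [γz sinβ cosβ].
γz = 18.7·2.4 = 44.88 kN/m²
Numerator = 19.1 + 44.88·cos²16.7°·tan20.7° = 19.1 + 44.88·0.9174·0.3779 = 34.658 kPa
Denominator = 44.88·sin16.7°·cos16.7° = 44.88·0.2874·0.9578 = 12.353 kPa
FS = 34.658 / 12.353 = 2.806

FS = 2.81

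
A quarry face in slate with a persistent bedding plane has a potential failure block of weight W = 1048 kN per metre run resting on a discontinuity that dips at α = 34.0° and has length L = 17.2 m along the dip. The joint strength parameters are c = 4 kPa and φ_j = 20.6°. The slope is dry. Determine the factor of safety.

Resolving the block weight along and normal to the plane and applying the Mohr–Coulomb strength on the joint:
N' = W cosα = 1048·cos34.0° = 868.8 kN/m
Driving force T = W sinα = 1048·sin34.0° = 586.0 kN/m
Resisting force R = c·L + N'·tanφ_j = 4·17.2 + 868.8·tan20.6° = 68.8 + 326.6 = 395.4 kN/m
FS = R / T = 395.4 / 586.0 = 0.675

FS = 0.67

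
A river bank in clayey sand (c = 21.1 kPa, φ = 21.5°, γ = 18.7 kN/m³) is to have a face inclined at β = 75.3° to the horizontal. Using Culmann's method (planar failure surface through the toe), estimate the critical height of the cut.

H_c = 9.92 m

Culmann's analysis gives the critical failure plane at α_cr = (β + φ)/2 = (75.3 + 21.5)/2 = 48.4°, and the critical height
H_c = (4c/γ) · sinβ cosφ / [1 − cos(β − φ)]
    = (4·21.1/18.7) · sin75.3°·cos21.5° / [1 − cos(53.8°)]
    = 4.513 · 0.9673·0.9304 / [1 − 0.5906]
    = 4.513 · 0.9000 / 0.4094
    = 9.92 m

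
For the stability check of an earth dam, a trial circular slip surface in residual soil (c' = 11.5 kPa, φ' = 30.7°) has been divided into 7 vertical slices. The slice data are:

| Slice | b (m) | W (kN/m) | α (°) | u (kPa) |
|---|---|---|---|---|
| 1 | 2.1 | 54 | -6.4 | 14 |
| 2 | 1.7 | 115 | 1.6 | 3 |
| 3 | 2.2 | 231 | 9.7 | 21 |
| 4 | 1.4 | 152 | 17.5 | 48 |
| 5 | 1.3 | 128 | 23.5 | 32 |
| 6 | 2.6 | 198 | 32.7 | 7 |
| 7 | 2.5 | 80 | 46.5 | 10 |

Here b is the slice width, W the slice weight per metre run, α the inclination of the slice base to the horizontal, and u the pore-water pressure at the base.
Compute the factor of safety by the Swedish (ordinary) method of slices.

Ordinary method of slices: FS = Σ[c'·Δl_i + (W_i cosα_i − u_i·Δl_i)·tanφ'] / Σ W_i sinα_i, with Δl_i = b_i / cosα_i.
Slice 1: Δl = 2.1/cos(-6.4°) = 2.113 m; N'_1 = 54·cos(-6.4°) − 14·2.113 = 24.1; c'Δl = 24.30; W sinα = -6.0
Slice 2: Δl = 1.7/cos1.6° = 1.701 m; N'_2 = 115·cos1.6° − 3·1.701 = 109.9; c'Δl = 19.56; W sinα = 3.2
Slice 3: Δl = 2.2/cos9.7° = 2.232 m; N'_3 = 231·cos9.7° − 21·2.232 = 180.8; c'Δl = 25.67; W sinα = 38.9
Slice 4: Δl = 1.4/cos17.5° = 1.468 m; N'_4 = 152·cos17.5° − 48·1.468 = 74.5; c'Δl = 16.88; W sinα = 45.7
Slice 5: Δl = 1.3/cos23.5° = 1.418 m; N'_5 = 128·cos23.5° − 32·1.418 = 72.0; c'Δl = 16.30; W sinα = 51.0
Slice 6: Δl = 2.6/cos32.7° = 3.090 m; N'_6 = 198·cos32.7° − 7·3.090 = 145.0; c'Δl = 35.53; W sinα = 107.0
Slice 7: Δl = 2.5/cos46.5° = 3.632 m; N'_7 = 80·cos46.5° − 10·3.632 = 18.7; c'Δl = 41.77; W sinα = 58.0
Σc'Δl = 180.0 kN/m; ΣN' = 625.0 kN/m; ΣW sinα = 297.9 kN/m
Resisting = 180.0 + 625.0·tan30.7° = 180.0 + 371.1 = 551.1 kN/m
FS = 551.1 / 297.9 = 1.850

FS = 1.85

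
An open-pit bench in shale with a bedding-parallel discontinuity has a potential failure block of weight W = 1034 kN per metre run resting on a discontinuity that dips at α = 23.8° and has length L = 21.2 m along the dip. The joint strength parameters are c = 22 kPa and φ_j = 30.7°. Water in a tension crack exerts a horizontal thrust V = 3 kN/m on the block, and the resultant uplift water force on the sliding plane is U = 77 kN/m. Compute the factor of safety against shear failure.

FS = 2.34

Resolving the block weight along and normal to the plane and applying the Mohr–Coulomb strength on the joint:
N' = W cosα − U − V sinα = 1034·cos23.8° − 77 − 3·sin23.8° = 867.9 kN/m
Driving force T = W sinα + V cosα = 1034·sin23.8° + 3·cos23.8° = 420.0 kN/m
Resisting force R = c·L + N'·tanφ_j = 22·21.2 + 867.9·tan30.7° = 466.4 + 515.3 = 981.7 kN/m
FS = R / T = 981.7 / 420.0 = 2.337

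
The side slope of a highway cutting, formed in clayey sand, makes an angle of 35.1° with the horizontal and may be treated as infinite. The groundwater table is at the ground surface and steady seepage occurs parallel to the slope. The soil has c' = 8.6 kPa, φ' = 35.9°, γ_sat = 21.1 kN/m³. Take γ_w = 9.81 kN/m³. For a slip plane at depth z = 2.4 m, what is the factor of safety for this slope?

FS = 0.91

With seepage parallel to the slope and the water table at the surface, the effective normal stress on the slip plane uses the buoyant unit weight γ' = γ_sat − γ_w while the driving shear stress uses γ_sat:
FS = [c' + γ' z cos²β tanφ'] / [γ_sat z sinβ cosβ]
γ' = 21.1 − 9.81 = 11.29 kN/m³
Numerator = 8.6 + 11.29·2.4·cos²35.1°·tan35.9° = 8.6 + 11.29·2.4·0.6694·0.7239 = 21.729 kPa
Denominator = 21.1·2.4·sin35.1°·cos35.1° = 21.1·2.4·0.5750·0.8181 = 23.823 kPa
FS = 21.729 / 23.823 = 0.912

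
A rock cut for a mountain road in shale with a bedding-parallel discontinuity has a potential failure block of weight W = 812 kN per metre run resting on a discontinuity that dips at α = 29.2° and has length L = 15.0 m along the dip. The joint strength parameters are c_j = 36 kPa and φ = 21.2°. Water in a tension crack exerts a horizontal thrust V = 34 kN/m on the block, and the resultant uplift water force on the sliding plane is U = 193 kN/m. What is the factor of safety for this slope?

Resolving the block weight along and normal to the plane and applying the Mohr–Coulomb strength on the joint:
N' = W cosα − U − V sinα = 812·cos29.2° − 193 − 34·sin29.2° = 499.2 kN/m
Driving force T = W sinα + V cosα = 812·sin29.2° + 34·cos29.2° = 425.8 kN/m
Resisting force R = c_j·L + N'·tanφ = 36·15.0 + 499.2·tan21.2° = 540.0 + 193.6 = 733.6 kN/m
FS = R / T = 733.6 / 425.8 = 1.723

FS = 1.72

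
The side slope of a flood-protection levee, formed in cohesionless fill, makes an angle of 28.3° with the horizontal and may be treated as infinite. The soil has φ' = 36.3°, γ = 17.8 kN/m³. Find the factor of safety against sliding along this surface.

FS = 1.36

For a dry cohesionless infinite slope the factor of safety is FS = tanφ' / tanβ.
FS = tan36.3° / tan28.3° = 0.7346 / 0.5384 = 1.364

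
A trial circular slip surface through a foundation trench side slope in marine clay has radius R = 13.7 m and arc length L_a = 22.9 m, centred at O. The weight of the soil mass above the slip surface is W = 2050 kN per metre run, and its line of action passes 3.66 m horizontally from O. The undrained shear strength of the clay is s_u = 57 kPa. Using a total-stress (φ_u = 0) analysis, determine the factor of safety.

FS = 2.38

Taking moments about the centre O, the resisting moment is provided by the undrained shear strength acting along the arc:
M_R = s_u·L_a·R = 57·22.90·13.7 = 17882.6 kN·m/m
M_D = W·d = 2050·3.66 = 7503.0 kN·m/m
FS = M_R / M_D = 17882.6 / 7503.0 = 2.383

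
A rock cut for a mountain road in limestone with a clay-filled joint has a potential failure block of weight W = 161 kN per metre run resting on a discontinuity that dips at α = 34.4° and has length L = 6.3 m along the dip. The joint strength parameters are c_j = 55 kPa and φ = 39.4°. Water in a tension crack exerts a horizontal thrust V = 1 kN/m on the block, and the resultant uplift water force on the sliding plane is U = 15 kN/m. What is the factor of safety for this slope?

Resolving the block weight along and normal to the plane and applying the Mohr–Coulomb strength on the joint:
N' = W cosα − U − V sinα = 161·cos34.4° − 15 − 1·sin34.4° = 117.3 kN/m
Driving force T = W sinα + V cosα = 161·sin34.4° + 1·cos34.4° = 91.8 kN/m
Resisting force R = c_j·L + N'·tanφ = 55·6.3 + 117.3·tan39.4° = 346.5 + 96.3 = 442.8 kN/m
FS = R / T = 442.8 / 91.8 = 4.825

FS = 4.82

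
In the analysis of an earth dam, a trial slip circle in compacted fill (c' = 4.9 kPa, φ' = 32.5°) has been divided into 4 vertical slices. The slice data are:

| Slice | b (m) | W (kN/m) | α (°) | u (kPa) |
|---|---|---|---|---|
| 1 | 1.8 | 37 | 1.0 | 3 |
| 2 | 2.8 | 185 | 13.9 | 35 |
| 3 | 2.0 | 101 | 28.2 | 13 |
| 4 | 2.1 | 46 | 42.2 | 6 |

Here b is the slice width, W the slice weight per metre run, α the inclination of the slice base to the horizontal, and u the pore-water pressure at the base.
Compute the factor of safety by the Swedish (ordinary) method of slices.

Ordinary method of slices: FS = Σ[c'·Δl_i + (W_i cosα_i − u_i·Δl_i)·tanφ'] / Σ W_i sinα_i, with Δl_i = b_i / cosα_i.
Slice 1: Δl = 1.8/cos1.0° = 1.800 m; N'_1 = 37·cos1.0° − 3·1.800 = 31.6; c'Δl = 8.82; W sinα = 0.6
Slice 2: Δl = 2.8/cos13.9° = 2.884 m; N'_2 = 185·cos13.9° − 35·2.884 = 78.6; c'Δl = 14.13; W sinα = 44.4
Slice 3: Δl = 2.0/cos28.2° = 2.269 m; N'_3 = 101·cos28.2° − 13·2.269 = 59.5; c'Δl = 11.12; W sinα = 47.7
Slice 4: Δl = 2.1/cos42.2° = 2.835 m; N'_4 = 46·cos42.2° − 6·2.835 = 17.1; c'Δl = 13.89; W sinα = 30.9
Σc'Δl = 48.0 kN/m; ΣN' = 186.8 kN/m; ΣW sinα = 123.7 kN/m
Resisting = 48.0 + 186.8·tan32.5° = 48.0 + 119.0 = 167.0 kN/m
FS = 167.0 / 123.7 = 1.350

FS = 1.35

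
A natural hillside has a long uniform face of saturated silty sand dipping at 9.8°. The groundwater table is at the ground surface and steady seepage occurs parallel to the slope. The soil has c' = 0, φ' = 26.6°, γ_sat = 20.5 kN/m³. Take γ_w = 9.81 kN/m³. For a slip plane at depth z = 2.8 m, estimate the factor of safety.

With seepage parallel to the slope and the water table at the surface, the effective normal stress on the slip plane uses the buoyant unit weight γ' = γ_sat − γ_w while the driving shear stress uses γ_sat:
FS = [c' + γ' z cos²β tanφ'] / [γ_sat z sinβ cosβ]
(For c' = 0 this reduces to FS = (γ'/γ_sat)·tanφ'/tanβ.)
γ' = 20.5 − 9.81 = 10.69 kN/m³
Numerator = 0.0 + 10.69·2.8·cos²9.8°·tan26.6° = 0.0 + 10.69·2.8·0.9710·0.5008 = 14.555 kPa
Denominator = 20.5·2.8·sin9.8°·cos9.8° = 20.5·2.8·0.1702·0.9854 = 9.627 kPa
FS = 14.555 / 9.627 = 1.512

FS = 1.51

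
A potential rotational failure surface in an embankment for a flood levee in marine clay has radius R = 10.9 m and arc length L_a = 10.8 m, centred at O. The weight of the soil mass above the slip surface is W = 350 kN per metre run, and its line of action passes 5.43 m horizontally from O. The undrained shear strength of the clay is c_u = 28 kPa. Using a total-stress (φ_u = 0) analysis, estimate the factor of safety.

FS = 1.73

Taking moments about the centre O, the resisting moment is provided by the undrained shear strength acting along the arc:
M_R = c_u·L_a·R = 28·10.80·10.9 = 3296.2 kN·m/m
M_D = W·d = 350·5.43 = 1900.5 kN·m/m
FS = M_R / M_D = 3296.2 / 1900.5 = 1.734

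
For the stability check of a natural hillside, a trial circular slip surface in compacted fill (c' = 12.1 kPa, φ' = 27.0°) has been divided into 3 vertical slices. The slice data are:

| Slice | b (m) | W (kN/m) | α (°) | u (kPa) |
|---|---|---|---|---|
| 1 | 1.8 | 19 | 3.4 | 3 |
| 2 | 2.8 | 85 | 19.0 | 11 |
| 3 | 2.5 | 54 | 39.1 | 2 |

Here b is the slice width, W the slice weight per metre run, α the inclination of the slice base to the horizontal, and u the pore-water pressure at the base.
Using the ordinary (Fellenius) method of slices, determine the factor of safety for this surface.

FS = 2.32

Ordinary method of slices: FS = Σ[c'·Δl_i + (W_i cosα_i − u_i·Δl_i)·tanφ'] / Σ W_i sinα_i, with Δl_i = b_i / cosα_i.
Slice 1: Δl = 1.8/cos3.4° = 1.803 m; N'_1 = 19·cos3.4° − 3·1.803 = 13.6; c'Δl = 21.82; W sinα = 1.1
Slice 2: Δl = 2.8/cos19.0° = 2.961 m; N'_2 = 85·cos19.0° − 11·2.961 = 47.8; c'Δl = 35.83; W sinα = 27.7
Slice 3: Δl = 2.5/cos39.1° = 3.221 m; N'_3 = 54·cos39.1° − 2·3.221 = 35.5; c'Δl = 38.98; W sinα = 34.1
Σc'Δl = 96.6 kN/m; ΣN' = 96.8 kN/m; ΣW sinα = 62.9 kN/m
Resisting = 96.6 + 96.8·tan27.0° = 96.6 + 49.3 = 146.0 kN/m
FS = 146.0 / 62.9 = 2.322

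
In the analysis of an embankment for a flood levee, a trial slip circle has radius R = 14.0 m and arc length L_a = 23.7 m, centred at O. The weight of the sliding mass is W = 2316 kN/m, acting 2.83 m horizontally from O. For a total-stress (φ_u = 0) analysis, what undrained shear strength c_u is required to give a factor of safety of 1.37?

c_u = 27.1 kPa

FS = c_u·L_a·R / (W·d), so c_u = FS·W·d / (L_a·R).
c_u = 1.37·2316·2.83 / (23.70·14.0) = 8979.4 / 331.80 = 27.06 kPa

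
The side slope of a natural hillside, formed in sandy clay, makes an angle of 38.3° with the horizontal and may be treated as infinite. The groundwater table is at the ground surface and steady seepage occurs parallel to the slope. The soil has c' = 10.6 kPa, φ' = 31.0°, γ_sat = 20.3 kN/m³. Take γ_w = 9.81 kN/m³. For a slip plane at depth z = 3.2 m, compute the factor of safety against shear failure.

With seepage parallel to the slope and the water table at the surface, the effective normal stress on the slip plane uses the buoyant unit weight γ' = γ_sat − γ_w while the driving shear stress uses γ_sat:
FS = [c' + γ' z cos²β tanφ'] / [γ_sat z sinβ cosβ]
γ' = 20.3 − 9.81 = 10.49 kN/m³
Numerator = 10.6 + 10.49·3.2·cos²38.3°·tan31.0° = 10.6 + 10.49·3.2·0.6159·0.6009 = 23.022 kPa
Denominator = 20.3·3.2·sin38.3°·cos38.3° = 20.3·3.2·0.6198·0.7848 = 31.596 kPa
FS = 23.022 / 31.596 = 0.729

FS = 0.73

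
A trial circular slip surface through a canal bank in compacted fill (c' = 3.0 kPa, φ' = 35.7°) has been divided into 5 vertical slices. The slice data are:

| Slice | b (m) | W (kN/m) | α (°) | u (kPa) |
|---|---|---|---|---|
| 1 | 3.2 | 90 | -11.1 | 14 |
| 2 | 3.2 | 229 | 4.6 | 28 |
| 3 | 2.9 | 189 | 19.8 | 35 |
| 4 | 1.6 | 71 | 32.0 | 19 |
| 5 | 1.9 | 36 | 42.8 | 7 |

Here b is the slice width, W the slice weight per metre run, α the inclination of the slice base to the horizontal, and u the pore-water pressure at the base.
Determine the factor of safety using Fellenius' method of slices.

FS = 1.93

Ordinary method of slices: FS = Σ[c'·Δl_i + (W_i cosα_i − u_i·Δl_i)·tanφ'] / Σ W_i sinα_i, with Δl_i = b_i / cosα_i.
Slice 1: Δl = 3.2/cos(-11.1°) = 3.261 m; N'_1 = 90·cos(-11.1°) − 14·3.261 = 42.7; c'Δl = 9.78; W sinα = -17.3
Slice 2: Δl = 3.2/cos4.6° = 3.210 m; N'_2 = 229·cos4.6° − 28·3.210 = 138.4; c'Δl = 9.63; W sinα = 18.4
Slice 3: Δl = 2.9/cos19.8° = 3.082 m; N'_3 = 189·cos19.8° − 35·3.082 = 69.9; c'Δl = 9.25; W sinα = 64.0
Slice 4: Δl = 1.6/cos32.0° = 1.887 m; N'_4 = 71·cos32.0° − 19·1.887 = 24.4; c'Δl = 5.66; W sinα = 37.6
Slice 5: Δl = 1.9/cos42.8° = 2.590 m; N'_5 = 36·cos42.8° − 7·2.590 = 8.3; c'Δl = 7.77; W sinα = 24.5
Σc'Δl = 42.1 kN/m; ΣN' = 283.6 kN/m; ΣW sinα = 127.1 kN/m
Resisting = 42.1 + 283.6·tan35.7° = 42.1 + 203.8 = 245.9 kN/m
FS = 245.9 / 127.1 = 1.934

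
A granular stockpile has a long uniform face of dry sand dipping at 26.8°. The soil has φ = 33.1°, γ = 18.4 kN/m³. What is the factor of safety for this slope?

For a dry cohesionless infinite slope the factor of safety is FS = tanφ / tanβ.
FS = tan33.1° / tan26.8° = 0.6519 / 0.5051 = 1.291

FS = 1.29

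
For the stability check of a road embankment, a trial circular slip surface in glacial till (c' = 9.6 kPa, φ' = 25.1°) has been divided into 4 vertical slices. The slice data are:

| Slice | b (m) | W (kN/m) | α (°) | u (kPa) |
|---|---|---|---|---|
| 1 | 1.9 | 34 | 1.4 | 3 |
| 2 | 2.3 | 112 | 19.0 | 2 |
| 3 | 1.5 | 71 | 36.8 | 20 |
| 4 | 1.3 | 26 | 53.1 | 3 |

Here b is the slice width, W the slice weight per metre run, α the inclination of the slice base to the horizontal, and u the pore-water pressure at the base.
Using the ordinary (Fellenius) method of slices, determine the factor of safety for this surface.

Ordinary method of slices: FS = Σ[c'·Δl_i + (W_i cosα_i − u_i·Δl_i)·tanφ'] / Σ W_i sinα_i, with Δl_i = b_i / cosα_i.
Slice 1: Δl = 1.9/cos1.4° = 1.901 m; N'_1 = 34·cos1.4° − 3·1.901 = 28.3; c'Δl = 18.25; W sinα = 0.8
Slice 2: Δl = 2.3/cos19.0° = 2.433 m; N'_2 = 112·cos19.0° − 2·2.433 = 101.0; c'Δl = 23.35; W sinα = 36.5
Slice 3: Δl = 1.5/cos36.8° = 1.873 m; N'_3 = 71·cos36.8° − 20·1.873 = 19.4; c'Δl = 17.98; W sinα = 42.5
Slice 4: Δl = 1.3/cos53.1° = 2.165 m; N'_4 = 26·cos53.1° − 3·2.165 = 9.1; c'Δl = 20.79; W sinα = 20.8
Σc'Δl = 80.4 kN/m; ΣN' = 157.8 kN/m; ΣW sinα = 100.6 kN/m
Resisting = 80.4 + 157.8·tan25.1° = 80.4 + 73.9 = 154.3 kN/m
FS = 154.3 / 100.6 = 1.534

FS = 1.53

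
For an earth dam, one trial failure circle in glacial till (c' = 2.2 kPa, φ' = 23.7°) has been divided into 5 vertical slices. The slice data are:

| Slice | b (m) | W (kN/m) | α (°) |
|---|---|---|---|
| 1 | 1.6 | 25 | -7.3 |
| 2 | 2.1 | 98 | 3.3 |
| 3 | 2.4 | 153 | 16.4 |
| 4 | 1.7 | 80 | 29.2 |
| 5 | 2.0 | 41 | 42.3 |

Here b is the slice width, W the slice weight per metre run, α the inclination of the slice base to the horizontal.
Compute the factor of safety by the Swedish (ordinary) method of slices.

FS = 1.66

Ordinary method of slices: FS = Σ[c'·Δl_i + (W_i cosα_i)·tanφ'] / Σ W_i sinα_i, with Δl_i = b_i / cosα_i.
Slice 1: Δl = 1.6/cos(-7.3°) = 1.613 m; N'_1 = 25·cos(-7.3°) = 24.8; c'Δl = 3.55; W sinα = -3.2
Slice 2: Δl = 2.1/cos3.3° = 2.103 m; N'_2 = 98·cos3.3° = 97.8; c'Δl = 4.63; W sinα = 5.6
Slice 3: Δl = 2.4/cos16.4° = 2.502 m; N'_3 = 153·cos16.4° = 146.8; c'Δl = 5.50; W sinα = 43.2
Slice 4: Δl = 1.7/cos29.2° = 1.947 m; N'_4 = 80·cos29.2° = 69.8; c'Δl = 4.28; W sinα = 39.0
Slice 5: Δl = 2.0/cos42.3° = 2.704 m; N'_5 = 41·cos42.3° = 30.3; c'Δl = 5.95; W sinα = 27.6
Σc'Δl = 23.9 kN/m; ΣN' = 369.6 kN/m; ΣW sinα = 112.3 kN/m
Resisting = 23.9 + 369.6·tan23.7° = 23.9 + 162.2 = 186.1 kN/m
FS = 186.1 / 112.3 = 1.658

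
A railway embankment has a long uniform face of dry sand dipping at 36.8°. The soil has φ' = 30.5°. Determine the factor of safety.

FS = 0.79

For a dry cohesionless infinite slope the factor of safety is FS = tanφ' / tanβ.
FS = tan30.5° / tan36.8° = 0.5890 / 0.7481 = 0.787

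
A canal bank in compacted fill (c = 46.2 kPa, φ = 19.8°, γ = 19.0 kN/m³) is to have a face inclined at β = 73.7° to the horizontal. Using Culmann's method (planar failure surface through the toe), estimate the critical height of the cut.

H_c = 21.38 m

Culmann's analysis gives the critical failure plane at α_cr = (β + φ)/2 = (73.7 + 19.8)/2 = 46.8°, and the critical height
H_c = (4c/γ) · sinβ cosφ / [1 − cos(β − φ)]
    = (4·46.2/19.0) · sin73.7°·cos19.8° / [1 − cos(53.9°)]
    = 9.726 · 0.9598·0.9409 / [1 − 0.5892]
    = 9.726 · 0.9031 / 0.4108
    = 21.38 m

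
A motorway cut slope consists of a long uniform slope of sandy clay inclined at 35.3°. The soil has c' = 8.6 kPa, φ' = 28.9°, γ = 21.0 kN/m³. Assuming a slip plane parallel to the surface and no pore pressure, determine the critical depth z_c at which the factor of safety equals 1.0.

Setting FS = 1.00 in FS = [c' + γz cos²β tanφ'] / [γz sinβ cosβ] and solving for z:
z = c' / [γ cosβ (FS·sinβ − cosβ·tanφ')]
  = 8.6 / [21.0·cos35.3°·(1.00·sin35.3° − cos35.3°·tan28.9°)]
  = 8.6 / [21.0·0.8161·(1.00·0.5779 − 0.8161·0.5520)]
  = 8.6 / 2.1822 = 3.941 m

z_c = 3.94 m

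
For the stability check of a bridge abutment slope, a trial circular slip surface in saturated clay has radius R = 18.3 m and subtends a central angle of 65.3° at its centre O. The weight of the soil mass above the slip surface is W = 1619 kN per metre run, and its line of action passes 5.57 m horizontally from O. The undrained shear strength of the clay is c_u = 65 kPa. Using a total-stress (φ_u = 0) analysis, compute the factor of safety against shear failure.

FS = 2.75

Taking moments about the centre O, the resisting moment is provided by the undrained shear strength acting along the arc:
Arc length L_a = R·θ = 18.3·(65.3°·π/180) = 18.3·1.1397 = 20.86 m
M_R = c_u·L_a·R = 65·20.86·18.3 = 24808.8 kN·m/m
M_D = W·d = 1619·5.57 = 9017.8 kN·m/m
FS = M_R / M_D = 24808.8 / 9017.8 = 2.751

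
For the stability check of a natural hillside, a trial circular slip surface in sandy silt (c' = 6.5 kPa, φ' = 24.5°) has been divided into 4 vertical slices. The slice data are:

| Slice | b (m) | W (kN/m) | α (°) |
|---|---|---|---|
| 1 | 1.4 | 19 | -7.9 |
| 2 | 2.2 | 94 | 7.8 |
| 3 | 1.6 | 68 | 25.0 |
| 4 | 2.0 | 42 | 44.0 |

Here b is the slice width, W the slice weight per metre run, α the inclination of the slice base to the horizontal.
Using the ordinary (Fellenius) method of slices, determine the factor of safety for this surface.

Ordinary method of slices: FS = Σ[c'·Δl_i + (W_i cosα_i)·tanφ'] / Σ W_i sinα_i, with Δl_i = b_i / cosα_i.
Slice 1: Δl = 1.4/cos(-7.9°) = 1.413 m; N'_1 = 19·cos(-7.9°) = 18.8; c'Δl = 9.19; W sinα = -2.6
Slice 2: Δl = 2.2/cos7.8° = 2.221 m; N'_2 = 94·cos7.8° = 93.1; c'Δl = 14.43; W sinα = 12.8
Slice 3: Δl = 1.6/cos25.0° = 1.765 m; N'_3 = 68·cos25.0° = 61.6; c'Δl = 11.48; W sinα = 28.7
Slice 4: Δl = 2.0/cos44.0° = 2.780 m; N'_4 = 42·cos44.0° = 30.2; c'Δl = 18.07; W sinα = 29.2
Σc'Δl = 53.2 kN/m; ΣN' = 203.8 kN/m; ΣW sinα = 68.1 kN/m
Resisting = 53.2 + 203.8·tan24.5° = 53.2 + 92.9 = 146.0 kN/m
FS = 146.0 / 68.1 = 2.146

FS = 2.15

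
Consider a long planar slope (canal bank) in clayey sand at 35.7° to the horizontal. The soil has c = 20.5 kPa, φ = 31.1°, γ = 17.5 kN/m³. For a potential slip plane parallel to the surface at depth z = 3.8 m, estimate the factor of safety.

For an infinite slope with a slip plane parallel to the surface (no pore pressure): FS = [c + γz cos²β tanφ] / [γz sinβ cosβ].
γz = 17.5·3.8 = 66.50 kN/m²
Numerator = 20.5 + 66.50·cos²35.7°·tan31.1° = 20.5 + 66.50·0.6595·0.6032 = 46.955 kPa
Denominator = 66.50·sin35.7°·cos35.7° = 66.50·0.5835·0.8121 = 31.513 kPa
FS = 46.955 / 31.513 = 1.490

FS = 1.49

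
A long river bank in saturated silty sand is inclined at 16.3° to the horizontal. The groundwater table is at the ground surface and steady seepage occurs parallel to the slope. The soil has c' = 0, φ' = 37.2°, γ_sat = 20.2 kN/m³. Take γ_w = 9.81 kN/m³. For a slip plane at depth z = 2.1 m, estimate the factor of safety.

FS = 1.34

With seepage parallel to the slope and the water table at the surface, the effective normal stress on the slip plane uses the buoyant unit weight γ' = γ_sat − γ_w while the driving shear stress uses γ_sat:
FS = [c' + γ' z cos²β tanφ'] / [γ_sat z sinβ cosβ]
(For c' = 0 this reduces to FS = (γ'/γ_sat)·tanφ'/tanβ.)
γ' = 20.2 − 9.81 = 10.39 kN/m³
Numerator = 0.0 + 10.39·2.1·cos²16.3°·tan37.2° = 0.0 + 10.39·2.1·0.9212·0.7590 = 15.257 kPa
Denominator = 20.2·2.1·sin16.3°·cos16.3° = 20.2·2.1·0.2807·0.9598 = 11.427 kPa
FS = 15.257 / 11.427 = 1.335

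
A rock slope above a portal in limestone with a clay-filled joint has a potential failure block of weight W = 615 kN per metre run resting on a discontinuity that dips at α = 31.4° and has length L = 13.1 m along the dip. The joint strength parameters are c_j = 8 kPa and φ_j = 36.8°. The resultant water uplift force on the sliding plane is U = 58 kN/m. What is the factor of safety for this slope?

FS = 1.42

Resolving the block weight along and normal to the plane and applying the Mohr–Coulomb strength on the joint:
N' = W cosα − U = 615·cos31.4° − 58 = 466.9 kN/m
Driving force T = W sinα = 615·sin31.4° = 320.4 kN/m
Resisting force R = c_j·L + N'·tanφ_j = 8·13.1 + 466.9·tan36.8° = 104.8 + 349.3 = 454.1 kN/m
FS = R / T = 454.1 / 320.4 = 1.417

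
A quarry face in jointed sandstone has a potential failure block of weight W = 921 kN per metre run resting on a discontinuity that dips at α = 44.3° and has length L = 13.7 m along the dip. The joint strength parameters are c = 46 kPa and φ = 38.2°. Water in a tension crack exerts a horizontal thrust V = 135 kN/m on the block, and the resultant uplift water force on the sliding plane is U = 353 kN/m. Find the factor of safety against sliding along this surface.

Resolving the block weight along and normal to the plane and applying the Mohr–Coulomb strength on the joint:
N' = W cosα − U − V sinα = 921·cos44.3° − 353 − 135·sin44.3° = 211.9 kN/m
Driving force T = W sinα + V cosα = 921·sin44.3° + 135·cos44.3° = 739.9 kN/m
Resisting force R = c·L + N'·tanφ = 46·13.7 + 211.9·tan38.2° = 630.2 + 166.7 = 796.9 kN/m
FS = R / T = 796.9 / 739.9 = 1.077

FS = 1.08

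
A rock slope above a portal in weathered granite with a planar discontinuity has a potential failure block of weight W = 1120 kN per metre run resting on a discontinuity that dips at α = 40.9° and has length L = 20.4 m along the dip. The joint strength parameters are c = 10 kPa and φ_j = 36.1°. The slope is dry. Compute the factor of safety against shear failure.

FS = 1.12

Resolving the block weight along and normal to the plane and applying the Mohr–Coulomb strength on the joint:
N' = W cosα = 1120·cos40.9° = 846.6 kN/m
Driving force T = W sinα = 1120·sin40.9° = 733.3 kN/m
Resisting force R = c·L + N'·tanφ_j = 10·20.4 + 846.6·tan36.1° = 204.0 + 617.3 = 821.3 kN/m
FS = R / T = 821.3 / 733.3 = 1.120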